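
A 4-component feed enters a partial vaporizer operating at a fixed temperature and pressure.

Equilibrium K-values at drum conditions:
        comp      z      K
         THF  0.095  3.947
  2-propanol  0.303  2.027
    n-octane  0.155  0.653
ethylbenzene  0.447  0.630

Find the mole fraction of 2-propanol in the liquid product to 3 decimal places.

x_2-propanol = 0.183

Rachford–Rice: g(ψ) = Σ zᵢ(Kᵢ−1)/(1+ψ(Kᵢ−1)) = 0.
g(0) = ΣzᵢKᵢ − 1 = 0.372 and g(1) = 1 − Σzᵢ/Kᵢ = -0.120, so a root lies in (0, 1).
Iterate (Newton) starting at ψ = 0.65:
  ψ = 0.650: g = -0.0046, g' = -0.349 → ψ = 0.637
Converged at ψ = 0.637.
Compositions from xᵢ = zᵢ/(1+ψ(Kᵢ−1)), yᵢ = Kᵢxᵢ:
  THF: x = 0.033, y = 0.130
  2-propanol: x = 0.183, y = 0.371
  n-octane: x = 0.199, y = 0.130
  ethylbenzene: x = 0.585, y = 0.368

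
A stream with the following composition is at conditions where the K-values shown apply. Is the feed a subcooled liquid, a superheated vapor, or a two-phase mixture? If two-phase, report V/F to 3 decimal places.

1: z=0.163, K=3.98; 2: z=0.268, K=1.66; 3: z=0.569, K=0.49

two-phase, V/F = 0.395

ΣzᵢKᵢ = 1.372; Σzᵢ/Kᵢ = 1.364.
Both exceed 1, so a two-phase solution exists.
Material balance + equilibrium reduce to Σ zᵢ(Kᵢ−1)/(1+ψ(Kᵢ−1)) = 0.
Iterate (Newton) starting at ψ = 0.45:
  ψ = 0.450: g = -0.0328, g' = -0.583 → ψ = 0.394
  ψ = 0.394: g = 0.0008, g' = -0.612 → ψ = 0.395
Converged at ψ = 0.395.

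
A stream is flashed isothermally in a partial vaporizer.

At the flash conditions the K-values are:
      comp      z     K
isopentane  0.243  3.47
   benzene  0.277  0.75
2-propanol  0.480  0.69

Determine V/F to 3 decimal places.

V/F = 0.536

Material balance + equilibrium reduce to Σ zᵢ(Kᵢ−1)/(1+V/F(Kᵢ−1)) = 0.
Feasibility: ΣzᵢKᵢ = 1.382, Σzᵢ/Kᵢ = 1.135 — both > 1, two phases present.
Iterate (Newton) starting at V/F = 0.5:
  V/F = 0.500: g = 0.0133, g' = -0.384 → V/F = 0.535
  V/F = 0.535: g = 0.0003, g' = -0.365 → V/F = 0.536
Converged at V/F = 0.536.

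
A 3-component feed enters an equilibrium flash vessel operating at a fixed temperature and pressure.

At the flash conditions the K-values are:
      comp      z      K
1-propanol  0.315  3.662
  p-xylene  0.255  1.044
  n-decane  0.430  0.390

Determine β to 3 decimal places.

β = 0.491

Rachford–Rice: g(β) = Σ zᵢ(Kᵢ−1)/(1+β(Kᵢ−1)) = 0.
g(0) = ΣzᵢKᵢ − 1 = 0.587 and g(1) = 1 − Σzᵢ/Kᵢ = -0.433, so a root lies in (0, 1).
Iterate (Newton) starting at β = 0.5:
  β = 0.500: g = -0.0067, g' = -0.743 → β = 0.491
Converged at β = 0.491.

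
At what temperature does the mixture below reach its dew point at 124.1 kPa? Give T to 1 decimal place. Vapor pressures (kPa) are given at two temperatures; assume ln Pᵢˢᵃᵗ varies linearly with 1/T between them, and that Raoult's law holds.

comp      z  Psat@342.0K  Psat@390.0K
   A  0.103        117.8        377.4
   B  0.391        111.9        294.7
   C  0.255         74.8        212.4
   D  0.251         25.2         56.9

T = 383.3 K

Dew-point temperature: Σzᵢ·P/Pᵢˢᵃᵗ(T) = 1. Interpolate ln Pᵢˢᵃᵗ = aᵢ + bᵢ/T.
  T = 342.0 K: ΣzᵢP/Pᵢˢᵃᵗ = 2.2013
  T = 390.0 K: ΣzᵢP/Pᵢˢᵃᵗ = 0.8949
  T = 366.0 K: ΣzᵢP/Pᵢˢᵃᵗ = 1.3607
  T = 378.0 K: ΣzᵢP/Pᵢˢᵃᵗ = 1.0959
  T = 384.0 K: ΣzᵢP/Pᵢˢᵃᵗ = 0.9887
  T = 381.0 K: ΣzᵢP/Pᵢˢᵃᵗ = 1.0405
  T = 382.5 K: ΣzᵢP/Pᵢˢᵃᵗ = 1.0141
Interpolating between 382.5 K and 384.0 K gives T ≈ 383.3 K.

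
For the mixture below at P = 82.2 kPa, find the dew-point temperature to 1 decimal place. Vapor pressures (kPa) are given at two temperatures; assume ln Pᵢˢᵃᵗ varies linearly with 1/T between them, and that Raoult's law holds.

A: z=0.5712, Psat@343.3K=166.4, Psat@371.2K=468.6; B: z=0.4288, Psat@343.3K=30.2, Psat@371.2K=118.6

Dew-point temperature: Σzᵢ·P/Pᵢˢᵃᵗ(T) = 1. Interpolate ln Pᵢˢᵃᵗ = aᵢ + bᵢ/T.
  T = 343.3 K: ΣzᵢP/Pᵢˢᵃᵗ = 1.4493
  T = 371.2 K: ΣzᵢP/Pᵢˢᵃᵗ = 0.3974
  T = 357.2 K: ΣzᵢP/Pᵢˢᵃᵗ = 0.7399
  T = 350.2 K: ΣzᵢP/Pᵢˢᵃᵗ = 1.0305
  T = 353.7 K: ΣzᵢP/Pᵢˢᵃᵗ = 0.8717
  T = 351.9 K: ΣzᵢP/Pᵢˢᵃᵗ = 0.9496
Interpolating between 350.2 K and 351.9 K gives T ≈ 350.8 K.

T = 350.8 K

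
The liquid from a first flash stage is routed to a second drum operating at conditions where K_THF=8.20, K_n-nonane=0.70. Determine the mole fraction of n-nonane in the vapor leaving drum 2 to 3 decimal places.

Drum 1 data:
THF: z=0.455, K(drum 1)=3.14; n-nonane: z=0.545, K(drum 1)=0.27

Drum 1:
Material balance + equilibrium reduce to Σ zᵢ(Kᵢ−1)/(1+ψ₁(Kᵢ−1)) = 0.
Feasibility: ΣzᵢKᵢ = 1.576, Σzᵢ/Kᵢ = 2.163 — both > 1, two phases present.
Binary case is linear: z₁(K₁−1)(1+ψ₁(K₂−1)) + z₂(K₂−1)(1+ψ₁(K₁−1)) = 0
⇒ ψ₁ = [z₁(K₁−1)+z₂(K₂−1)] / [−(K₁−1)(K₂−1)] = 0.5759/1.5622 = 0.369
Drum-1 compositions:
  THF: x = 0.254, y = 0.799
  n-nonane: x = 0.746, y = 0.201
Drum-2 feed = drum-1 liquid: z₂ = (0.2544, 0.7456).
Drum 2:
Binary case is linear: z₁(K₁−1)(1+ψ₂(K₂−1)) + z₂(K₂−1)(1+ψ₂(K₁−1)) = 0
⇒ ψ₂ = [z₁(K₁−1)+z₂(K₂−1)] / [−(K₁−1)(K₂−1)] = 1.6077/2.1600 = 0.744
  THF: x = 0.040, y = 0.328
  n-nonane: x = 0.960, y = 0.672

y_n-nonane (drum 2) = 0.672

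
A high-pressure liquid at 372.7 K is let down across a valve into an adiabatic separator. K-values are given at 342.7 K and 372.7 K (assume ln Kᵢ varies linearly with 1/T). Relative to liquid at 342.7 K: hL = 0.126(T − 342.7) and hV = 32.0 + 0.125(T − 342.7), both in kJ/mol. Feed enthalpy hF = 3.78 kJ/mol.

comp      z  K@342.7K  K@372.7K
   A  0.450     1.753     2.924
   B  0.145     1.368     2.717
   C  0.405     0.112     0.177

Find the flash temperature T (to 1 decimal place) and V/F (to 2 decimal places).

T = 344.6 K, V/F = 0.11

Adiabatic flash: solve Rachford–Rice at each trial T, then check hF = ψ·hV(T) + (1−ψ)·hL(T).
  T = 342.7 K: K = (1.753, 1.368, 0.112), RR gives ψ = 0.054, H_out = 1.737 kJ/mol
  T = 372.7 K: K = (2.924, 2.717, 0.177), RR gives ψ = 0.507, H_out = 19.975 kJ/mol
  T = 357.7 K: K = (2.288, 1.956, 0.142), RR gives ψ = 0.357, H_out = 13.298 kJ/mol
  T = 350.2 K: K = (2.009, 1.642, 0.127), RR gives ψ = 0.238, H_out = 8.565 kJ/mol
  T = 346.4 K: K = (1.876, 1.498, 0.119), RR gives ψ = 0.156, H_out = 5.469 kJ/mol
  T = 344.5 K: K = (1.812, 1.430, 0.115), RR gives ψ = 0.107, H_out = 3.659 kJ/mol
Linear interpolation between T = 344.5 (H_out = 3.659) and T = 346.4 (H_out = 5.469) on hF = 3.78 gives T ≈ 344.6 K, at which ψ = 0.11.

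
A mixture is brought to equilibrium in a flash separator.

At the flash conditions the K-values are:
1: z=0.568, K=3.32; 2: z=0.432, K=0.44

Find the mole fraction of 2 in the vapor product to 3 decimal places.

y_2 = 0.354

Let β = V/F and solve Σ zᵢ(Kᵢ−1)/(1+β(Kᵢ−1)) = 0.
Feasibility: ΣzᵢKᵢ = 2.076, Σzᵢ/Kᵢ = 1.153 — both > 1, two phases present.
Newton iteration, β⁰ = 0.5:
  β = 0.500: g = 0.2741, g' = -0.917 → β = 0.799
  β = 0.799: g = 0.0239, g' = -0.819 → β = 0.828
Converged at β = 0.828.
Compositions from xᵢ = zᵢ/(1+β(Kᵢ−1)), yᵢ = Kᵢxᵢ:
  1: x = 0.194, y = 0.646
  2: x = 0.806, y = 0.354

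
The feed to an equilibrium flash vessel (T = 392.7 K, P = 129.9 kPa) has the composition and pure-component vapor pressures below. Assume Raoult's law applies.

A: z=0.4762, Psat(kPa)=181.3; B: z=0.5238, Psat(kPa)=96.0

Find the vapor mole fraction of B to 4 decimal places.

Raoult's law: Kᵢ = Pᵢˢᵃᵗ/P = Pᵢˢᵃᵗ/129.9.
  K_A = 181.3/129.9 = 1.395689, K_B = 96.0/129.9 = 0.739030
Material balance + equilibrium reduce to Σ zᵢ(Kᵢ−1)/(1+β(Kᵢ−1)) = 0.
Feasibility: ΣzᵢKᵢ = 1.0517, Σzᵢ/Kᵢ = 1.0500 — both > 1, two phases present.
Binary case is linear: z₁(K₁−1)(1+β(K₂−1)) + z₂(K₂−1)(1+β(K₁−1)) = 0
⇒ β = [z₁(K₁−1)+z₂(K₂−1)] / [−(K₁−1)(K₂−1)] = 0.05173/0.10326 = 0.5010
Compositions from xᵢ = zᵢ/(1+β(Kᵢ−1)), yᵢ = Kᵢxᵢ:
  A: x = 0.3974, y = 0.5547
  B: x = 0.6026, y = 0.4453

y_B = 0.4453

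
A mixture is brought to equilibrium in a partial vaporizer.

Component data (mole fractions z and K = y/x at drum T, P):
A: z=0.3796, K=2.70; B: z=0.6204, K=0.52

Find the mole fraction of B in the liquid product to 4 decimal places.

x_B = 0.7798

Rachford–Rice: g(V/F) = Σ zᵢ(Kᵢ−1)/(1+V/F(Kᵢ−1)) = 0.
g(0) = ΣzᵢKᵢ − 1 = 0.3475 and g(1) = 1 − Σzᵢ/Kᵢ = -0.3337, so a root lies in (0, 1).
Binary case is linear: z₁(K₁−1)(1+V/F(K₂−1)) + z₂(K₂−1)(1+V/F(K₁−1)) = 0
⇒ V/F = [z₁(K₁−1)+z₂(K₂−1)] / [−(K₁−1)(K₂−1)] = 0.34753/0.81600 = 0.4259
Compositions from xᵢ = zᵢ/(1+V/F(Kᵢ−1)), yᵢ = Kᵢxᵢ:
  A: x = 0.2202, y = 0.5945
  B: x = 0.7798, y = 0.4055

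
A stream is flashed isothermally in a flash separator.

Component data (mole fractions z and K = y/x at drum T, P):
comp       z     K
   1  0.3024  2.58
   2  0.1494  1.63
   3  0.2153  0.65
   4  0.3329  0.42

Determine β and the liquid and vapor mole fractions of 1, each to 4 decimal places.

Material balance + equilibrium reduce to Σ zᵢ(Kᵢ−1)/(1+β(Kᵢ−1)) = 0.
Check two-phase: ΣzᵢKᵢ = 1.3035 > 1 and Σzᵢ/Kᵢ = 1.3327 > 1, so g(0) = 0.3035 > 0 and g(1) = -0.3327 < 0.
Newton–Raphson from β = 0.5:
  β = 0.5000: g = -0.02479, g' = -0.5308 → β = 0.4533
  β = 0.4533: g = 0.00009, g' = -0.5356 → β = 0.4535
Converged at β = 0.4535.
Compositions from xᵢ = zᵢ/(1+β(Kᵢ−1)), yᵢ = Kᵢxᵢ:
  1: x = 0.1762, y = 0.4545
  2: x = 0.1162, y = 0.1894
  3: x = 0.2559, y = 0.1663
  4: x = 0.4517, y = 0.1897

β = 0.4535, x_1 = 0.1762, y_1 = 0.4545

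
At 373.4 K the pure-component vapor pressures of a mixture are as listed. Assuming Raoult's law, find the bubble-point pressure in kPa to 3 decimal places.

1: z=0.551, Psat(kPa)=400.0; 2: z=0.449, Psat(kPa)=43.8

Pbub = 240.066 kPa

At the bubble point ψ → 0, so ΣzᵢKᵢ = 1 with Kᵢ = Pᵢˢᵃᵗ/P ⇒ P = ΣzᵢPᵢˢᵃᵗ.
P = 0.551·400.0 + 0.449·43.8 = 240.066 kPa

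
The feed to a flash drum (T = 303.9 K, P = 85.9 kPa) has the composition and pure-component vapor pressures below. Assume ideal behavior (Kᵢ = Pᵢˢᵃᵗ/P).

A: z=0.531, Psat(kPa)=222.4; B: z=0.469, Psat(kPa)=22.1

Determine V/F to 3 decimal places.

V/F = 0.420

Raoult's law: Kᵢ = Pᵢˢᵃᵗ/P = Pᵢˢᵃᵗ/85.9.
  K_A = 222.4/85.9 = 2.58906, K_B = 22.1/85.9 = 0.25728
Rachford–Rice: g(V/F) = Σ zᵢ(Kᵢ−1)/(1+V/F(Kᵢ−1)) = 0.
g(0) = ΣzᵢKᵢ − 1 = 0.495 and g(1) = 1 − Σzᵢ/Kᵢ = -1.028, so a root lies in (0, 1).
Binary case is linear: z₁(K₁−1)(1+V/F(K₂−1)) + z₂(K₂−1)(1+V/F(K₁−1)) = 0
⇒ V/F = [z₁(K₁−1)+z₂(K₂−1)] / [−(K₁−1)(K₂−1)] = 0.4955/1.1802 = 0.420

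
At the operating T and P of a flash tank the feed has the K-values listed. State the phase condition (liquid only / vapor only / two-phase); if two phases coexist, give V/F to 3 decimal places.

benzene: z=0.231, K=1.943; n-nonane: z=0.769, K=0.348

liquid only

ΣzᵢKᵢ = 0.716; Σzᵢ/Kᵢ = 2.329.
Since ΣzᵢKᵢ < 1 the mixture is below its bubble point — single liquid phase.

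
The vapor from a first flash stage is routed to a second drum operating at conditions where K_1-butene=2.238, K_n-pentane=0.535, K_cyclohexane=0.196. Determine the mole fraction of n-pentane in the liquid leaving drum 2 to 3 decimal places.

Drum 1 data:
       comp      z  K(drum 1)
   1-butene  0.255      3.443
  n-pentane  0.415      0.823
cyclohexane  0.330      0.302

Drum 1:
Let ψ₁ = V/F and solve Σ zᵢ(Kᵢ−1)/(1+ψ₁(Kᵢ−1)) = 0.
Check two-phase: ΣzᵢKᵢ = 1.319 > 1 and Σzᵢ/Kᵢ = 1.671 > 1, so g(0) = 0.319 > 0 and g(1) = -0.671 < 0.
Newton iteration, ψ₁⁰ = 0.54:
  ψ₁ = 0.540: g = -0.1823, g' = -0.713 → ψ₁ = 0.284
  ψ₁ = 0.284: g = 0.0029, g' = -0.795 → ψ₁ = 0.288
Converged at ψ₁ = 0.288.
Drum-1 compositions:
  1-butene: x = 0.150, y = 0.515
  n-pentane: x = 0.437, y = 0.360
  cyclohexane: x = 0.413, y = 0.125
Drum-2 feed = drum-1 vapor: z₂ = (0.5154, 0.3599, 0.1247).
Drum 2:
Let ψ₂ = V/F and solve Σ zᵢ(Kᵢ−1)/(1+ψ₂(Kᵢ−1)) = 0.
Feasibility: ΣzᵢKᵢ = 1.370, Σzᵢ/Kᵢ = 1.539 — both > 1, two phases present.
Iterate (Newton) starting at ψ₂ = 0.5:
  ψ₂ = 0.500: g = 0.0083, g' = -0.659 → ψ₂ = 0.513
Converged at ψ₂ = 0.513.
  1-butene: x = 0.315, y = 0.706
  n-pentane: x = 0.473, y = 0.253
  cyclohexane: x = 0.212, y = 0.042

x_n-pentane (drum 2) = 0.473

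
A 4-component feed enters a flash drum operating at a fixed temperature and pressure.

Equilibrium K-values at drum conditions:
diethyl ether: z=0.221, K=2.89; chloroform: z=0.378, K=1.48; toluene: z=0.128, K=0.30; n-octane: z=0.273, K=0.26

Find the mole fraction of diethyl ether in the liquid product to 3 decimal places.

Let ψ = V/F and solve Σ zᵢ(Kᵢ−1)/(1+ψ(Kᵢ−1)) = 0.
g(0) = ΣzᵢKᵢ − 1 = 0.308 and g(1) = 1 − Σzᵢ/Kᵢ = -0.809, so a root lies in (0, 1).
Newton–Raphson from ψ = 0.53:
  ψ = 0.530: g = -0.1215, g' = -0.816 → ψ = 0.381
  ψ = 0.381: g = -0.0073, g' = -0.736 → ψ = 0.371
Converged at ψ = 0.371.
Compositions from xᵢ = zᵢ/(1+ψ(Kᵢ−1)), yᵢ = Kᵢxᵢ:
  diethyl ether: x = 0.130, y = 0.375
  chloroform: x = 0.321, y = 0.475
  toluene: x = 0.173, y = 0.052
  n-octane: x = 0.376, y = 0.098

x_diethyl ether = 0.130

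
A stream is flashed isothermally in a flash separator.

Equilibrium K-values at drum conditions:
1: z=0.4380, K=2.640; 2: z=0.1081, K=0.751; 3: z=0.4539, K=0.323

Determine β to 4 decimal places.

Rachford–Rice: g(β) = Σ zᵢ(Kᵢ−1)/(1+β(Kᵢ−1)) = 0.
Check two-phase: ΣzᵢKᵢ = 1.3841 > 1 and Σzᵢ/Kᵢ = 1.7151 > 1, so g(0) = 0.3841 > 0 and g(1) = -0.7151 < 0.
Iterate (Newton) starting at β = 0.5:
  β = 0.5000: g = -0.10060, g' = -0.8398 → β = 0.3802
  β = 0.3802: g = -0.00110, g' = -0.8324 → β = 0.3789
Converged at β = 0.3789.

β = 0.3789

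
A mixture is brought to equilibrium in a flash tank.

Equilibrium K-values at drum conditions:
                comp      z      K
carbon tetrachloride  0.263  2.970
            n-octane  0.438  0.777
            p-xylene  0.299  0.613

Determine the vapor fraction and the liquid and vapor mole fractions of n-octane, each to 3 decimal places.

Material balance + equilibrium reduce to Σ zᵢ(Kᵢ−1)/(1+ψ(Kᵢ−1)) = 0.
Feasibility: ΣzᵢKᵢ = 1.305, Σzᵢ/Kᵢ = 1.140 — both > 1, two phases present.
Newton iteration, ψ⁰ = 0.55:
  ψ = 0.550: g = -0.0097, g' = -0.336 → ψ = 0.521
  ψ = 0.521: g = 0.0002, g' = -0.347 → ψ = 0.522
Converged at ψ = 0.522.
Compositions from xᵢ = zᵢ/(1+ψ(Kᵢ−1)), yᵢ = Kᵢxᵢ:
  carbon tetrachloride: x = 0.130, y = 0.385
  n-octane: x = 0.496, y = 0.385
  p-xylene: x = 0.375, y = 0.230

ψ = 0.522, x_n-octane = 0.496, y_n-octane = 0.385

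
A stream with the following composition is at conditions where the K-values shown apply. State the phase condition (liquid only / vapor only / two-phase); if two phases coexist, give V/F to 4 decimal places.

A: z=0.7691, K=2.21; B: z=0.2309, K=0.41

ΣzᵢKᵢ = 1.7944; Σzᵢ/Kᵢ = 0.9112.
Since Σzᵢ/Kᵢ < 1 the mixture is above its dew point — single vapor phase.

vapor only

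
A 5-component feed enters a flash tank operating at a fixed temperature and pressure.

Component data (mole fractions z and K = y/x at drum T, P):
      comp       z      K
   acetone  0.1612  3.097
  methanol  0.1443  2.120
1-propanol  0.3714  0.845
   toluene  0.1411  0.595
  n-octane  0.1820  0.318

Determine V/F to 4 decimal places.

V/F = 0.3904

Material balance + equilibrium reduce to Σ zᵢ(Kᵢ−1)/(1+V/F(Kᵢ−1)) = 0.
Feasibility: ΣzᵢKᵢ = 1.2608, Σzᵢ/Kᵢ = 1.3691 — both > 1, two phases present.
Iterate (Newton) starting at V/F = 0.5:
  V/F = 0.5000: g = -0.05379, g' = -0.4851 → V/F = 0.3891
  V/F = 0.3891: g = 0.00065, g' = -0.5023 → V/F = 0.3904
Converged at V/F = 0.3904.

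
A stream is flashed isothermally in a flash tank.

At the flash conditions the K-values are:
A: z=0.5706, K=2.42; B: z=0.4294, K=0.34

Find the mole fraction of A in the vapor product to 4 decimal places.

y_A = 0.7679

Binary case is linear: z₁(K₁−1)(1+ψ(K₂−1)) + z₂(K₂−1)(1+ψ(K₁−1)) = 0
⇒ ψ = [z₁(K₁−1)+z₂(K₂−1)] / [−(K₁−1)(K₂−1)] = 0.52685/0.93720 = 0.5622
Compositions from xᵢ = zᵢ/(1+ψ(Kᵢ−1)), yᵢ = Kᵢxᵢ:
  A: x = 0.3173, y = 0.7679
  B: x = 0.6827, y = 0.2321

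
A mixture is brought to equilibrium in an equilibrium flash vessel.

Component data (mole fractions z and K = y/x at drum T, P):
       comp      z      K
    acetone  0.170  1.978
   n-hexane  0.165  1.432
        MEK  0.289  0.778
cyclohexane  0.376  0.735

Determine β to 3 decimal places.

β = 0.390

Let β = V/F and solve Σ zᵢ(Kᵢ−1)/(1+β(Kᵢ−1)) = 0.
g(0) = ΣzᵢKᵢ − 1 = 0.074 and g(1) = 1 − Σzᵢ/Kᵢ = -0.084, so a root lies in (0, 1).
Newton–Raphson from β = 0.5:
  β = 0.500: g = -0.0168, g' = -0.147 → β = 0.386
  β = 0.386: g = 0.0006, g' = -0.158 → β = 0.390
Converged at β = 0.390.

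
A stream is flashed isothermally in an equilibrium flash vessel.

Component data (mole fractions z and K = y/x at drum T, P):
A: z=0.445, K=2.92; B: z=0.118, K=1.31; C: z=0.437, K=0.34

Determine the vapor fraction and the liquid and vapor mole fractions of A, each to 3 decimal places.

ψ = 0.543, x_A = 0.218, y_A = 0.636

Let ψ = V/F and solve Σ zᵢ(Kᵢ−1)/(1+ψ(Kᵢ−1)) = 0.
Check two-phase: ΣzᵢKᵢ = 1.603 > 1 and Σzᵢ/Kᵢ = 1.528 > 1, so g(0) = 0.603 > 0 and g(1) = -0.528 < 0.
Newton iteration, ψ⁰ = 0.64:
  ψ = 0.640: g = -0.0855, g' = -0.909 → ψ = 0.546
  ψ = 0.546: g = -0.0025, g' = -0.865 → ψ = 0.543
Converged at ψ = 0.543.
Compositions from xᵢ = zᵢ/(1+ψ(Kᵢ−1)), yᵢ = Kᵢxᵢ:
  A: x = 0.218, y = 0.636
  B: x = 0.101, y = 0.132
  C: x = 0.681, y = 0.232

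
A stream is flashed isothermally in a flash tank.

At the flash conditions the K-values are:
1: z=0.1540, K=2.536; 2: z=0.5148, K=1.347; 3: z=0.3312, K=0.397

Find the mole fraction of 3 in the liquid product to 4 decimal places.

x_3 = 0.4743

Material balance + equilibrium reduce to Σ zᵢ(Kᵢ−1)/(1+V/F(Kᵢ−1)) = 0.
g(0) = ΣzᵢKᵢ − 1 = 0.2155 and g(1) = 1 − Σzᵢ/Kᵢ = -0.2772, so a root lies in (0, 1).
Iterate (Newton) starting at V/F = 0.5:
  V/F = 0.5000: g = 0.00010, g' = -0.4081 → V/F = 0.5002
Converged at V/F = 0.5002.
Compositions from xᵢ = zᵢ/(1+V/F(Kᵢ−1)), yᵢ = Kᵢxᵢ:
  1: x = 0.0871, y = 0.2208
  2: x = 0.4387, y = 0.5909
  3: x = 0.4743, y = 0.1883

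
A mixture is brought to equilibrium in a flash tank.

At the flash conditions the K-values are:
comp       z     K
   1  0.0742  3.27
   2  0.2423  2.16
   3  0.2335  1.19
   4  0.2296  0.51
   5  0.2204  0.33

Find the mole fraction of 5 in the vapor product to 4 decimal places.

y_5 = 0.0961

Iterate (Newton) starting at V/F = 0.49:
  V/F = 0.4900: g = -0.06836, g' = -0.5400 → V/F = 0.3634
  V/F = 0.3634: g = -0.00056, g' = -0.5380 → V/F = 0.3624
Converged at V/F = 0.3624.
Compositions from xᵢ = zᵢ/(1+V/F(Kᵢ−1)), yᵢ = Kᵢxᵢ:
  1: x = 0.0407, y = 0.1331
  2: x = 0.1706, y = 0.3685
  3: x = 0.2185, y = 0.2600
  4: x = 0.2792, y = 0.1424
  5: x = 0.2911, y = 0.0961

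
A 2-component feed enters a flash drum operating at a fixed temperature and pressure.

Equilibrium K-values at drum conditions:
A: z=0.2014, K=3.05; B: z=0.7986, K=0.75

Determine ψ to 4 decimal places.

ψ = 0.4160

Let ψ = V/F and solve Σ zᵢ(Kᵢ−1)/(1+ψ(Kᵢ−1)) = 0.
Feasibility: ΣzᵢKᵢ = 1.2132, Σzᵢ/Kᵢ = 1.1308 — both > 1, two phases present.
Binary case is linear: z₁(K₁−1)(1+ψ(K₂−1)) + z₂(K₂−1)(1+ψ(K₁−1)) = 0
⇒ ψ = [z₁(K₁−1)+z₂(K₂−1)] / [−(K₁−1)(K₂−1)] = 0.21322/0.51250 = 0.4160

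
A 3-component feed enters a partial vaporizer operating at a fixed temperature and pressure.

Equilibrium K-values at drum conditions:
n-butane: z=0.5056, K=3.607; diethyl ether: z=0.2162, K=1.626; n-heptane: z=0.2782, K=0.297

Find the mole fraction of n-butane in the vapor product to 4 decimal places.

Rachford–Rice: g(ψ) = Σ zᵢ(Kᵢ−1)/(1+ψ(Kᵢ−1)) = 0.
g(0) = ΣzᵢKᵢ − 1 = 1.2579 and g(1) = 1 − Σzᵢ/Kᵢ = -0.2098, so a root lies in (0, 1).
Newton iteration, ψ⁰ = 0.51:
  ψ = 0.5100: g = 0.36352, g' = -1.0160 → ψ = 0.8678
  ψ = 0.8678: g = -0.00981, g' = -1.2626 → ψ = 0.8600
Converged at ψ = 0.8600.
Compositions from xᵢ = zᵢ/(1+ψ(Kᵢ−1)), yᵢ = Kᵢxᵢ:
  n-butane: x = 0.1560, y = 0.5625
  diethyl ether: x = 0.1405, y = 0.2285
  n-heptane: x = 0.7035, y = 0.2089

y_n-butane = 0.5625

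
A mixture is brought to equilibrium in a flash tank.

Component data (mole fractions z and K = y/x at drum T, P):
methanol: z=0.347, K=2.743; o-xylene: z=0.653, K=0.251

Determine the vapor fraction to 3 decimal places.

ψ = 0.089

Rachford–Rice: g(ψ) = Σ zᵢ(Kᵢ−1)/(1+ψ(Kᵢ−1)) = 0.
Feasibility: ΣzᵢKᵢ = 1.116, Σzᵢ/Kᵢ = 2.728 — both > 1, two phases present.
Binary case is linear: z₁(K₁−1)(1+ψ(K₂−1)) + z₂(K₂−1)(1+ψ(K₁−1)) = 0
⇒ ψ = [z₁(K₁−1)+z₂(K₂−1)] / [−(K₁−1)(K₂−1)] = 0.1157/1.3055 = 0.089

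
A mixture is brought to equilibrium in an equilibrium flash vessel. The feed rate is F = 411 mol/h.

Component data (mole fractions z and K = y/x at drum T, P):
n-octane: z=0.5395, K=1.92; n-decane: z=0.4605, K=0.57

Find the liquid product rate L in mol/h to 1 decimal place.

Binary case is linear: z₁(K₁−1)(1+V/F(K₂−1)) + z₂(K₂−1)(1+V/F(K₁−1)) = 0
⇒ V/F = [z₁(K₁−1)+z₂(K₂−1)] / [−(K₁−1)(K₂−1)] = 0.29832/0.39560 = 0.7541
Then V = V/F·F = 0.7541·411 = 309.9 mol/h and L = F − V = 101.1 mol/h.

L = 101.1 mol/h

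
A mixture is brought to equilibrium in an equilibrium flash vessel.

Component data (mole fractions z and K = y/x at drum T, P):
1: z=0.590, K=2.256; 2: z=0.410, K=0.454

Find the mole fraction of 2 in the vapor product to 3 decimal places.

Newton iteration, ψ⁰ = 0.5:
  ψ = 0.500: g = 0.1473, g' = -0.582 → ψ = 0.753
  ψ = 0.753: g = 0.0008, g' = -0.598 → ψ = 0.754
Converged at ψ = 0.754.
Compositions from xᵢ = zᵢ/(1+ψ(Kᵢ−1)), yᵢ = Kᵢxᵢ:
  1: x = 0.303, y = 0.684
  2: x = 0.697, y = 0.316

y_2 = 0.316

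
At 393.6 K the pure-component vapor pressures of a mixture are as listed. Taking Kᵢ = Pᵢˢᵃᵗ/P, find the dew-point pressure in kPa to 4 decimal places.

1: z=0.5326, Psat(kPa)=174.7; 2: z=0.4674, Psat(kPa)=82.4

At the dew point ψ → 1, so Σzᵢ/Kᵢ = 1 with Kᵢ = Pᵢˢᵃᵗ/P ⇒ 1/P = Σzᵢ/Pᵢˢᵃᵗ.
1/P = 0.5326/174.7 + 0.4674/82.4 = 0.0087210 ⇒ P = 114.6659 kPa

Pdew = 114.6659 kPa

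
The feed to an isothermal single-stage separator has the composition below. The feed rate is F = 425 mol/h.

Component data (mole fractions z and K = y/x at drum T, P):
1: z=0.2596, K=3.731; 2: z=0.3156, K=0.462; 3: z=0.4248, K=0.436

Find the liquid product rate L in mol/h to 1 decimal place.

Rachford–Rice: g(β) = Σ zᵢ(Kᵢ−1)/(1+β(Kᵢ−1)) = 0.
Feasibility: ΣzᵢKᵢ = 1.2996, Σzᵢ/Kᵢ = 1.7270 — both > 1, two phases present.
Iterate (Newton) starting at β = 0.5:
  β = 0.5000: g = -0.26625, g' = -0.7791 → β = 0.1583
  β = 0.1583: g = 0.04636, g' = -1.2160 → β = 0.1964
  β = 0.1964: g = 0.00219, g' = -1.1054 → β = 0.1984
Converged at β = 0.1984.
Then V = β·F = 0.1984·425 = 84.3 mol/h and L = F − V = 340.7 mol/h.

L = 340.7 mol/h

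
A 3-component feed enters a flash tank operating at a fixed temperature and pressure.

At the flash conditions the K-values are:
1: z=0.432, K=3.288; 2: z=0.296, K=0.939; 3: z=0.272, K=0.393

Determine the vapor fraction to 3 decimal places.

Newton iteration, ψ⁰ = 0.64:
  ψ = 0.640: g = 0.1123, g' = -0.642 → ψ = 0.815
  ψ = 0.815: g = -0.0008, g' = -0.669 → ψ = 0.814
Converged at ψ = 0.814.

ψ = 0.814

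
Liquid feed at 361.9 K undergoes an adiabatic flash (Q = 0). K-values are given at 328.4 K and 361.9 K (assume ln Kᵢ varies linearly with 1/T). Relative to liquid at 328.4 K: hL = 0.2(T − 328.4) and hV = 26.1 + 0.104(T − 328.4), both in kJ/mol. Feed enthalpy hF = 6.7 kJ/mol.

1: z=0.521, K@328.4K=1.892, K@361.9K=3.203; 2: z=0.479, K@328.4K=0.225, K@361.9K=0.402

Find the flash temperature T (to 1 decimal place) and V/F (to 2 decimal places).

Adiabatic flash: solve Rachford–Rice at each trial T, then check hF = ψ·hV(T) + (1−ψ)·hL(T).
  T = 328.4 K: K = (1.892, 0.225), RR gives ψ = 0.135, H_out = 3.530 kJ/mol
  T = 361.9 K: K = (3.203, 0.402), RR gives ψ = 0.654, H_out = 21.662 kJ/mol
  T = 345.1 K: K = (2.491, 0.305), RR gives ψ = 0.428, H_out = 13.830 kJ/mol
  T = 336.8 K: K = (2.180, 0.263), RR gives ψ = 0.301, H_out = 9.298 kJ/mol
  T = 332.6 K: K = (2.033, 0.244), RR gives ψ = 0.225, H_out = 6.621 kJ/mol
  T = 334.7 K: K = (2.106, 0.253), RR gives ψ = 0.264, H_out = 8.002 kJ/mol
Linear interpolation between T = 332.6 (H_out = 6.621) and T = 334.7 (H_out = 8.002) on hF = 6.7 gives T ≈ 332.7 K, at which ψ = 0.23.

T = 332.7 K, V/F = 0.23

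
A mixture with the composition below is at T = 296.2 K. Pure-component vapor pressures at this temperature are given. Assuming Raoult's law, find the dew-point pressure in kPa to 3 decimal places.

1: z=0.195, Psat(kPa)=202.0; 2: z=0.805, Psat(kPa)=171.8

At the dew point ψ → 1, so Σzᵢ/Kᵢ = 1 with Kᵢ = Pᵢˢᵃᵗ/P ⇒ 1/P = Σzᵢ/Pᵢˢᵃᵗ.
1/P = 0.195/202.0 + 0.805/171.8 = 0.005651 ⇒ P = 176.959 kPa

Pdew = 176.959 kPa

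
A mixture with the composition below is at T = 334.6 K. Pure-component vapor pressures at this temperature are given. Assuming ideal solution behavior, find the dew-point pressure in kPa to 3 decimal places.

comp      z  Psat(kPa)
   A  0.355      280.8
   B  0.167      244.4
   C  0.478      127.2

At the dew point ψ → 1, so Σzᵢ/Kᵢ = 1 with Kᵢ = Pᵢˢᵃᵗ/P ⇒ 1/P = Σzᵢ/Pᵢˢᵃᵗ.
1/P = 0.355/280.8 + 0.167/244.4 + 0.478/127.2 = 0.005705 ⇒ P = 175.272 kPa

Pdew = 175.272 kPa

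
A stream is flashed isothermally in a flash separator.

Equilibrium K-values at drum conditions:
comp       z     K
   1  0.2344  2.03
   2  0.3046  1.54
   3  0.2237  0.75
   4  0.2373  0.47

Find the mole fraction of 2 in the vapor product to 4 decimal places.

Let ψ = V/F and solve Σ zᵢ(Kᵢ−1)/(1+ψ(Kᵢ−1)) = 0.
Check two-phase: ΣzᵢKᵢ = 1.2242 > 1 and Σzᵢ/Kᵢ = 1.1164 > 1, so g(0) = 0.2242 > 0 and g(1) = -0.1164 < 0.
Newton iteration, ψ⁰ = 0.53:
  ψ = 0.5300: g = 0.04469, g' = -0.3052 → ψ = 0.6764
  ψ = 0.6764: g = -0.00059, g' = -0.3163 → ψ = 0.6746
Converged at ψ = 0.6746.
Compositions from xᵢ = zᵢ/(1+ψ(Kᵢ−1)), yᵢ = Kᵢxᵢ:
  1: x = 0.1383, y = 0.2808
  2: x = 0.2233, y = 0.3438
  3: x = 0.2691, y = 0.2018
  4: x = 0.3693, y = 0.1736

y_2 = 0.3438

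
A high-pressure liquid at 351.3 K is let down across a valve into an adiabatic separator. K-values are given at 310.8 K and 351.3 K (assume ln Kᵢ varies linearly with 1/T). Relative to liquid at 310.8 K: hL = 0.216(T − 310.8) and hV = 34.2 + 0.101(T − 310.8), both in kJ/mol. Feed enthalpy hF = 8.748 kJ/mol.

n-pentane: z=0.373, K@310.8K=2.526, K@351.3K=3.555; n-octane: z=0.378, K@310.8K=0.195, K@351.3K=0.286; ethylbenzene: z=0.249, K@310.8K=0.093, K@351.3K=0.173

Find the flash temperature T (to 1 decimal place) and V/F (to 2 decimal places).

Adiabatic flash: solve Rachford–Rice at each trial T, then check hF = ψ·hV(T) + (1−ψ)·hL(T).
  T = 310.8 K: K = (2.526, 0.195, 0.093), RR gives ψ = 0.030, H_out = 1.034 kJ/mol
  T = 351.3 K: K = (3.555, 0.286, 0.173), RR gives ψ = 0.246, H_out = 16.001 kJ/mol
  T = 331.1 K: K = (3.029, 0.239, 0.129), RR gives ψ = 0.154, H_out = 9.304 kJ/mol
  T = 321.0 K: K = (2.775, 0.217, 0.110), RR gives ψ = 0.099, H_out = 5.457 kJ/mol
  T = 326.1 K: K = (2.903, 0.228, 0.120), RR gives ψ = 0.128, H_out = 7.454 kJ/mol
  T = 328.6 K: K = (2.966, 0.233, 0.124), RR gives ψ = 0.141, H_out = 8.391 kJ/mol
  T = 329.9 K: K = (2.999, 0.236, 0.127), RR gives ψ = 0.148, H_out = 8.869 kJ/mol
Linear interpolation between T = 328.6 (H_out = 8.391) and T = 329.9 (H_out = 8.869) on hF = 8.748 gives T ≈ 329.6 K, at which ψ = 0.15.

T = 329.6 K, V/F = 0.15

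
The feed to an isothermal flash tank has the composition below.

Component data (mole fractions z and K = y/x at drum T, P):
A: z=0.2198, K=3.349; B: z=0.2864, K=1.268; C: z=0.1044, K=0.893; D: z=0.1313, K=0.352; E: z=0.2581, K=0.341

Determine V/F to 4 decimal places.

V/F = 0.3663

Material balance + equilibrium reduce to Σ zᵢ(Kᵢ−1)/(1+V/F(Kᵢ−1)) = 0.
g(0) = ΣzᵢKᵢ − 1 = 0.3267 and g(1) = 1 − Σzᵢ/Kᵢ = -0.5383, so a root lies in (0, 1).
Iterate (Newton) starting at V/F = 0.5:
  V/F = 0.5000: g = -0.08621, g' = -0.6438 → V/F = 0.3661
  V/F = 0.3661: g = 0.00016, g' = -0.6584 → V/F = 0.3663
Converged at V/F = 0.3663.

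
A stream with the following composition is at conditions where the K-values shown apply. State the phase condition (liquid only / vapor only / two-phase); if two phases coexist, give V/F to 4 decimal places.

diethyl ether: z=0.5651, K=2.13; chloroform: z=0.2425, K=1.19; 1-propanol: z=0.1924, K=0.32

two-phase, V/F = 0.9235

ΣzᵢKᵢ = 1.5538; Σzᵢ/Kᵢ = 1.0703.
Both exceed 1, so a two-phase solution exists.
Rachford–Rice: g(ψ) = Σ zᵢ(Kᵢ−1)/(1+ψ(Kᵢ−1)) = 0.
Iterate (Newton) starting at ψ = 0.5:
  ψ = 0.5000: g = 0.25187, g' = -0.5062 → ψ = 0.9976
  ψ = 0.9976: g = -0.06789, g' = -1.0257 → ψ = 0.9314
  ψ = 0.9314: g = -0.00660, g' = -0.8395 → ψ = 0.9236
  ψ = 0.9236: g = -0.00007, g' = -0.8221 → ψ = 0.9235
Converged at ψ = 0.9235.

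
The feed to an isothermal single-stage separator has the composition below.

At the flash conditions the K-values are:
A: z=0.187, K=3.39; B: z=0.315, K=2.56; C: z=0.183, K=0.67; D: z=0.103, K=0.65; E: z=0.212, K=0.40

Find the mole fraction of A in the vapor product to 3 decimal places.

Rachford–Rice: g(V/F) = Σ zᵢ(Kᵢ−1)/(1+V/F(Kᵢ−1)) = 0.
Feasibility: ΣzᵢKᵢ = 1.715, Σzᵢ/Kᵢ = 1.140 — both > 1, two phases present.
Newton–Raphson from V/F = 0.45:
  V/F = 0.450: g = 0.2161, g' = -0.701 → V/F = 0.758
  V/F = 0.758: g = 0.0211, g' = -0.612 → V/F = 0.793
  V/F = 0.793: g = -0.0001, g' = -0.619 → V/F = 0.792
Converged at V/F = 0.792.
Compositions from xᵢ = zᵢ/(1+V/F(Kᵢ−1)), yᵢ = Kᵢxᵢ:
  A: x = 0.065, y = 0.219
  B: x = 0.141, y = 0.361
  C: x = 0.248, y = 0.166
  D: x = 0.143, y = 0.093
  E: x = 0.404, y = 0.162

y_A = 0.219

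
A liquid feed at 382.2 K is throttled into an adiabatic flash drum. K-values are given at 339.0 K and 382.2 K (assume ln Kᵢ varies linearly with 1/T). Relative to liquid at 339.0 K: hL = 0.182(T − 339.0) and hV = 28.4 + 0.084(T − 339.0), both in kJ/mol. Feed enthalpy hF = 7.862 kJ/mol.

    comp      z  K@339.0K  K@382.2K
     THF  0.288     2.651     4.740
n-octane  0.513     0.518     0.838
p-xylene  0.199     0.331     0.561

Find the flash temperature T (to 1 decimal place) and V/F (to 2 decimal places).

Adiabatic flash: solve Rachford–Rice at each trial T, then check hF = ψ·hV(T) + (1−ψ)·hL(T).
  T = 339.0 K: K = (2.651, 0.518, 0.331), RR gives ψ = 0.107, H_out = 3.039 kJ/mol
  T = 382.2 K: K = (4.740, 0.838, 0.561), RR gives ψ = 0.915, H_out = 29.974 kJ/mol
  T = 360.6 K: K = (3.607, 0.668, 0.438), RR gives ψ = 0.443, H_out = 15.576 kJ/mol
  T = 349.8 K: K = (3.107, 0.591, 0.382), RR gives ψ = 0.274, H_out = 9.468 kJ/mol
  T = 344.4 K: K = (2.874, 0.554, 0.356), RR gives ψ = 0.192, H_out = 6.343 kJ/mol
  T = 347.1 K: K = (2.989, 0.572, 0.369), RR gives ψ = 0.234, H_out = 7.921 kJ/mol
  T = 345.8 K: K = (2.933, 0.563, 0.363), RR gives ψ = 0.214, H_out = 7.166 kJ/mol
Linear interpolation between T = 345.8 (H_out = 7.166) and T = 347.1 (H_out = 7.921) on hF = 7.862 gives T ≈ 347.0 K, at which ψ = 0.23.

T = 347.0 K, V/F = 0.23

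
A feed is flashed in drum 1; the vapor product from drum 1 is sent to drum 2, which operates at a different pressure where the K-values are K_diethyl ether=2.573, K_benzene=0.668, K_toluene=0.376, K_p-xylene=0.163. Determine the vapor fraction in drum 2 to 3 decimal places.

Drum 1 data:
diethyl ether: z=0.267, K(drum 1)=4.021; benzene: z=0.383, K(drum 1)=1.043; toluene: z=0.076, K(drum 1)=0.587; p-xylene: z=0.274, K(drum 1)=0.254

V/F (drum 2) = 0.550

Drum 1:
Rachford–Rice: g(ψ₁) = Σ zᵢ(Kᵢ−1)/(1+ψ₁(Kᵢ−1)) = 0.
g(0) = ΣzᵢKᵢ − 1 = 0.587 and g(1) = 1 − Σzᵢ/Kᵢ = -0.642, so a root lies in (0, 1).
Newton iteration, ψ₁⁰ = 0.5:
  ψ₁ = 0.500: g = -0.0281, g' = -0.796 → ψ₁ = 0.465
Converged at ψ₁ = 0.465.
Drum-1 compositions:
  diethyl ether: x = 0.111, y = 0.447
  benzene: x = 0.375, y = 0.392
  toluene: x = 0.094, y = 0.055
  p-xylene: x = 0.419, y = 0.107
Drum-2 feed = drum-1 vapor: z₂ = (0.4466, 0.3916, 0.0552, 0.1065).
Drum 2:
Iterate (Newton) starting at ψ₂ = 0.52:
  ψ₂ = 0.520: g = 0.0204, g' = -0.679 → ψ₂ = 0.550
Converged at ψ₂ = 0.550.
  diethyl ether: x = 0.239, y = 0.616
  benzene: x = 0.479, y = 0.320
  toluene: x = 0.084, y = 0.032
  p-xylene: x = 0.197, y = 0.032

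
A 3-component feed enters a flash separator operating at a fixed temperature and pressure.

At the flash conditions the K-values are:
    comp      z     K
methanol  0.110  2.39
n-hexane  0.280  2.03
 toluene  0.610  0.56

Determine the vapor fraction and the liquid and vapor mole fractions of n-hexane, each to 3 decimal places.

ψ = 0.344, x_n-hexane = 0.207, y_n-hexane = 0.420

Newton–Raphson from ψ = 0.66:
  ψ = 0.660: g = -0.1268, g' = -0.398 → ψ = 0.341
  ψ = 0.341: g = 0.0014, g' = -0.424 → ψ = 0.344
Converged at ψ = 0.344.
Compositions from xᵢ = zᵢ/(1+ψ(Kᵢ−1)), yᵢ = Kᵢxᵢ:
  methanol: x = 0.074, y = 0.178
  n-hexane: x = 0.207, y = 0.420
  toluene: x = 0.719, y = 0.403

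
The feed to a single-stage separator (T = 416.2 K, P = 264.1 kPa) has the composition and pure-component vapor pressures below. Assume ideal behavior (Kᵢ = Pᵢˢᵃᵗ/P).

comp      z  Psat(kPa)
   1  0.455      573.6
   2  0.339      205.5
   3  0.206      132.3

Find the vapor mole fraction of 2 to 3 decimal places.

Raoult's law: Kᵢ = Pᵢˢᵃᵗ/P = Pᵢˢᵃᵗ/264.1.
  K_1 = 573.6/264.1 = 2.17190, K_2 = 205.5/264.1 = 0.77811, K_3 = 132.3/264.1 = 0.50095
Rachford–Rice: g(V/F) = Σ zᵢ(Kᵢ−1)/(1+V/F(Kᵢ−1)) = 0.
g(0) = ΣzᵢKᵢ − 1 = 0.355 and g(1) = 1 − Σzᵢ/Kᵢ = -0.056, so a root lies in (0, 1).
Newton iteration, V/F⁰ = 0.58:
  V/F = 0.580: g = 0.0864, g' = -0.345 → V/F = 0.830
  V/F = 0.830: g = 0.0024, g' = -0.335 → V/F = 0.838
Converged at V/F = 0.838.
Compositions from xᵢ = zᵢ/(1+V/F(Kᵢ−1)), yᵢ = Kᵢxᵢ:
  1: x = 0.230, y = 0.499
  2: x = 0.416, y = 0.324
  3: x = 0.354, y = 0.177

y_2 = 0.324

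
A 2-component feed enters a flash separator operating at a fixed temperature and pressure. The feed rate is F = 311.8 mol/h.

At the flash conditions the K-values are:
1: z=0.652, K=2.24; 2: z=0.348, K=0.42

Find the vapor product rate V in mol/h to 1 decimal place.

Rachford–Rice: g(ψ) = Σ zᵢ(Kᵢ−1)/(1+ψ(Kᵢ−1)) = 0.
g(0) = ΣzᵢKᵢ − 1 = 0.607 and g(1) = 1 − Σzᵢ/Kᵢ = -0.120, so a root lies in (0, 1).
Binary case is linear: z₁(K₁−1)(1+ψ(K₂−1)) + z₂(K₂−1)(1+ψ(K₁−1)) = 0
⇒ ψ = [z₁(K₁−1)+z₂(K₂−1)] / [−(K₁−1)(K₂−1)] = 0.6066/0.7192 = 0.843
Then V = ψ·F = 0.8435·311.8 = 263.0 mol/h and L = F − V = 48.8 mol/h.

V = 263.0 mol/h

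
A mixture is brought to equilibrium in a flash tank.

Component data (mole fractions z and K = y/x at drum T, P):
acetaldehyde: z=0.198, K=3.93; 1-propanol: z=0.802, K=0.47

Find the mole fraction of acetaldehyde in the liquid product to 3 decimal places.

Material balance + equilibrium reduce to Σ zᵢ(Kᵢ−1)/(1+β(Kᵢ−1)) = 0.
g(0) = ΣzᵢKᵢ − 1 = 0.155 and g(1) = 1 − Σzᵢ/Kᵢ = -0.757, so a root lies in (0, 1).
Newton iteration, β⁰ = 0.39:
  β = 0.390: g = -0.2651, g' = -0.728 → β = 0.026
  β = 0.026: g = 0.1081, g' = -1.699 → β = 0.090
  β = 0.090: g = 0.0133, g' = -1.315 → β = 0.100
Converged at β = 0.100.
Compositions from xᵢ = zᵢ/(1+β(Kᵢ−1)), yᵢ = Kᵢxᵢ:
  acetaldehyde: x = 0.153, y = 0.602
  1-propanol: x = 0.847, y = 0.398

x_acetaldehyde = 0.153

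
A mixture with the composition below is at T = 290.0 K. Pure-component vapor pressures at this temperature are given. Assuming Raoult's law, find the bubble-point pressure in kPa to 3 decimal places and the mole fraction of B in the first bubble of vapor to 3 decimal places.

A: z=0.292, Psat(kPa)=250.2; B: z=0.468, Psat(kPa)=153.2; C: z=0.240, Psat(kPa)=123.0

Pbub = 174.276 kPa, y_B = 0.411

At the bubble point ψ → 0, so ΣzᵢKᵢ = 1 with Kᵢ = Pᵢˢᵃᵗ/P ⇒ P = ΣzᵢPᵢˢᵃᵗ.
P = 0.292·250.2 + 0.468·153.2 + 0.240·123.0 = 174.276 kPa
yᵢ = zᵢPᵢˢᵃᵗ/P ⇒ y_B = 0.468·153.2/174.276 = 0.411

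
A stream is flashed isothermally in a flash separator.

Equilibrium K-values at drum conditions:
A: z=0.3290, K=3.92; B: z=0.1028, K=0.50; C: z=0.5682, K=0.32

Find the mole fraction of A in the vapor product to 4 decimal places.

Iterate (Newton) starting at ψ = 0.5:
  ψ = 0.5000: g = -0.26343, g' = -1.1124 → ψ = 0.2632
  ψ = 0.2632: g = 0.01343, g' = -1.3208 → ψ = 0.2734
Converged at ψ = 0.2734.
Compositions from xᵢ = zᵢ/(1+ψ(Kᵢ−1)), yᵢ = Kᵢxᵢ:
  A: x = 0.1829, y = 0.7171
  B: x = 0.1191, y = 0.0595
  C: x = 0.6980, y = 0.2234

y_A = 0.7171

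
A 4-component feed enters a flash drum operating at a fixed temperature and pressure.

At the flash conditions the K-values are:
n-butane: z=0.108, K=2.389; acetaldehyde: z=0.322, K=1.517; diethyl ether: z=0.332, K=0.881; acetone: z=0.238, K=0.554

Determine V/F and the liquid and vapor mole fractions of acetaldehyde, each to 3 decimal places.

V/F = 0.704, x_acetaldehyde = 0.236, y_acetaldehyde = 0.358

Rachford–Rice: g(V/F) = Σ zᵢ(Kᵢ−1)/(1+V/F(Kᵢ−1)) = 0.
g(0) = ΣzᵢKᵢ − 1 = 0.171 and g(1) = 1 − Σzᵢ/Kᵢ = -0.064, so a root lies in (0, 1).
Newton iteration, V/F⁰ = 0.66:
  V/F = 0.660: g = 0.0091, g' = -0.205 → V/F = 0.704
Converged at V/F = 0.704.
Compositions from xᵢ = zᵢ/(1+V/F(Kᵢ−1)), yᵢ = Kᵢxᵢ:
  n-butane: x = 0.055, y = 0.130
  acetaldehyde: x = 0.236, y = 0.358
  diethyl ether: x = 0.362, y = 0.319
  acetone: x = 0.347, y = 0.192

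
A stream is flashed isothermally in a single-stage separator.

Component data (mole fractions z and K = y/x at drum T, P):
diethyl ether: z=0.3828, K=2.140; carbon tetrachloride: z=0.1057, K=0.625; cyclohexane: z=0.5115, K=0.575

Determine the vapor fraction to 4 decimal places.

ψ = 0.3775

Newton–Raphson from ψ = 0.5:
  ψ = 0.5000: g = -0.04688, g' = -0.3733 → ψ = 0.3744
  ψ = 0.3744: g = 0.00120, g' = -0.3951 → ψ = 0.3775
Converged at ψ = 0.3775.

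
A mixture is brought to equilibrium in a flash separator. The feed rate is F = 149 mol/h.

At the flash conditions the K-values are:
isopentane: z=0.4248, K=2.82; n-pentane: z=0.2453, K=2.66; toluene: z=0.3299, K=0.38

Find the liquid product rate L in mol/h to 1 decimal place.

L = 15.9 mol/h

Material balance + equilibrium reduce to Σ zᵢ(Kᵢ−1)/(1+V/F(Kᵢ−1)) = 0.
Check two-phase: ΣzᵢKᵢ = 1.9758 > 1 and Σzᵢ/Kᵢ = 1.1110 > 1, so g(0) = 0.9758 > 0 and g(1) = -0.1110 < 0.
Iterate (Newton) starting at V/F = 0.5:
  V/F = 0.5000: g = 0.33086, g' = -0.8539 → V/F = 0.8875
  V/F = 0.8875: g = 0.00551, g' = -0.9431 → V/F = 0.8933
Converged at V/F = 0.8933.
Then V = V/F·F = 0.8933·149 = 133.1 mol/h and L = F − V = 15.9 mol/h.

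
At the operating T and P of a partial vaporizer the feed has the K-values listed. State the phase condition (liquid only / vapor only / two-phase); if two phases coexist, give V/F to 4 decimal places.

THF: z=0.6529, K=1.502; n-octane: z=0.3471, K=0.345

ΣzᵢKᵢ = 1.1004; Σzᵢ/Kᵢ = 1.4408.
Both exceed 1, so a two-phase solution exists.
Let ψ = V/F and solve Σ zᵢ(Kᵢ−1)/(1+ψ(Kᵢ−1)) = 0.
Iterate (Newton) starting at ψ = 0.68:
  ψ = 0.6800: g = -0.16559, g' = -0.5756 → ψ = 0.3923
  ψ = 0.3923: g = -0.03215, g' = -0.3846 → ψ = 0.3087
  ψ = 0.3087: g = -0.00120, g' = -0.3573 → ψ = 0.3054
Converged at ψ = 0.3054.

two-phase, V/F = 0.3054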